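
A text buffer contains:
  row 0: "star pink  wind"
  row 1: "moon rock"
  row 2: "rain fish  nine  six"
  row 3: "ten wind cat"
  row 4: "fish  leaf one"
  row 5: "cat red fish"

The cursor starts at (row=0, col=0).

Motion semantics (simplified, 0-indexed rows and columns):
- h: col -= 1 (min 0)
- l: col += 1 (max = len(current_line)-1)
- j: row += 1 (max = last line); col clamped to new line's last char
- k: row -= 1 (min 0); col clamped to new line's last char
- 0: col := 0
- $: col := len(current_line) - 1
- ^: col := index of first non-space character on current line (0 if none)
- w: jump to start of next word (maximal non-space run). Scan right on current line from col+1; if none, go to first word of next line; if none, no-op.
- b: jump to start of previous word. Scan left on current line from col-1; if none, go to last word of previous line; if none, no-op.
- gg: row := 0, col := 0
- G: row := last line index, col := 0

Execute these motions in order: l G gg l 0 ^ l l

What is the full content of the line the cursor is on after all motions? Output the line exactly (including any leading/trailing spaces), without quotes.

Answer: star pink  wind

Derivation:
After 1 (l): row=0 col=1 char='t'
After 2 (G): row=5 col=0 char='c'
After 3 (gg): row=0 col=0 char='s'
After 4 (l): row=0 col=1 char='t'
After 5 (0): row=0 col=0 char='s'
After 6 (^): row=0 col=0 char='s'
After 7 (l): row=0 col=1 char='t'
After 8 (l): row=0 col=2 char='a'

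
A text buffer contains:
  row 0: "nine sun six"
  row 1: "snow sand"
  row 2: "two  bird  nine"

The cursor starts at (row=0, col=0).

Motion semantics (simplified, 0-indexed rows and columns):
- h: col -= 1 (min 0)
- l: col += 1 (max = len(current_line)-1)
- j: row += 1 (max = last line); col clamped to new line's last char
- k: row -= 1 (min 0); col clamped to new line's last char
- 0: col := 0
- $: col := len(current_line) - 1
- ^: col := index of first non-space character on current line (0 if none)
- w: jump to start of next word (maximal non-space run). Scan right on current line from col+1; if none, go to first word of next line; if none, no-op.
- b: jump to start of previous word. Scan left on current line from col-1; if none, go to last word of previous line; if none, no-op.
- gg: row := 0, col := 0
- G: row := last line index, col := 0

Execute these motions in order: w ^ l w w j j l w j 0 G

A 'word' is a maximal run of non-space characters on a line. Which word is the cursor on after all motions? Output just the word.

Answer: two

Derivation:
After 1 (w): row=0 col=5 char='s'
After 2 (^): row=0 col=0 char='n'
After 3 (l): row=0 col=1 char='i'
After 4 (w): row=0 col=5 char='s'
After 5 (w): row=0 col=9 char='s'
After 6 (j): row=1 col=8 char='d'
After 7 (j): row=2 col=8 char='d'
After 8 (l): row=2 col=9 char='_'
After 9 (w): row=2 col=11 char='n'
After 10 (j): row=2 col=11 char='n'
After 11 (0): row=2 col=0 char='t'
After 12 (G): row=2 col=0 char='t'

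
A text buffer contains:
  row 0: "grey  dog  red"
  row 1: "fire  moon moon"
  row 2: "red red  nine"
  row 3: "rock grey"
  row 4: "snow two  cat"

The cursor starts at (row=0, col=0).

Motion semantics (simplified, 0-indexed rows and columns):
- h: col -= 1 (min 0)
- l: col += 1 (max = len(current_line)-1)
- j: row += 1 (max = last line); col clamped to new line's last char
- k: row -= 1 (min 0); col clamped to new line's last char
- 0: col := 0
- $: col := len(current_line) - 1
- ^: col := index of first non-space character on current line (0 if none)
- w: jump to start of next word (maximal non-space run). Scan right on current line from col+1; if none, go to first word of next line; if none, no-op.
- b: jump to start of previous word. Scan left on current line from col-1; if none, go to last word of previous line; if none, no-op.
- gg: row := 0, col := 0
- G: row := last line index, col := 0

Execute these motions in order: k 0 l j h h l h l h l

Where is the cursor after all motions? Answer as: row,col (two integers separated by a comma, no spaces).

After 1 (k): row=0 col=0 char='g'
After 2 (0): row=0 col=0 char='g'
After 3 (l): row=0 col=1 char='r'
After 4 (j): row=1 col=1 char='i'
After 5 (h): row=1 col=0 char='f'
After 6 (h): row=1 col=0 char='f'
After 7 (l): row=1 col=1 char='i'
After 8 (h): row=1 col=0 char='f'
After 9 (l): row=1 col=1 char='i'
After 10 (h): row=1 col=0 char='f'
After 11 (l): row=1 col=1 char='i'

Answer: 1,1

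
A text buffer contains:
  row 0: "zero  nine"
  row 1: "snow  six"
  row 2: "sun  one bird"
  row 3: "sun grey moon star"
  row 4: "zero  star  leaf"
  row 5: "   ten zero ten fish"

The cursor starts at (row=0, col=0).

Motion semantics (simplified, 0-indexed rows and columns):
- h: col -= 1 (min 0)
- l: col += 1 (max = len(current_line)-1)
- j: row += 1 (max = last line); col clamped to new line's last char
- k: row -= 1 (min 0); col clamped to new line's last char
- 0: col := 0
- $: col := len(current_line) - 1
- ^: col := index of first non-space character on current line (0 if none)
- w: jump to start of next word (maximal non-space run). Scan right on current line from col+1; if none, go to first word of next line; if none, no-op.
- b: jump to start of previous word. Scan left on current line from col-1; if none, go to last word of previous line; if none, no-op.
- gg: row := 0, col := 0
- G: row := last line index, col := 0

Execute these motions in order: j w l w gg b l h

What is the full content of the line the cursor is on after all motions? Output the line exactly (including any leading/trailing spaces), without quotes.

Answer: zero  nine

Derivation:
After 1 (j): row=1 col=0 char='s'
After 2 (w): row=1 col=6 char='s'
After 3 (l): row=1 col=7 char='i'
After 4 (w): row=2 col=0 char='s'
After 5 (gg): row=0 col=0 char='z'
After 6 (b): row=0 col=0 char='z'
After 7 (l): row=0 col=1 char='e'
After 8 (h): row=0 col=0 char='z'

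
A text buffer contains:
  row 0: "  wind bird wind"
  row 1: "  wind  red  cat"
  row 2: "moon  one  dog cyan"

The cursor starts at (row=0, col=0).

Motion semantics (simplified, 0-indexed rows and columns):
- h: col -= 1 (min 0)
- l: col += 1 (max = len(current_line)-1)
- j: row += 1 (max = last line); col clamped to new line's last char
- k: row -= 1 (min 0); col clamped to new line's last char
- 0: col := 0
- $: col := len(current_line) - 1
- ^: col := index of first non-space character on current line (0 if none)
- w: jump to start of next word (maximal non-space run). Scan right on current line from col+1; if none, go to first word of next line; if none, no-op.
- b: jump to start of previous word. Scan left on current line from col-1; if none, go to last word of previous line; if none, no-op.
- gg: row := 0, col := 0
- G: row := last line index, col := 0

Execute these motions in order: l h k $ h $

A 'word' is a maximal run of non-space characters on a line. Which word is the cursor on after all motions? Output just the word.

Answer: wind

Derivation:
After 1 (l): row=0 col=1 char='_'
After 2 (h): row=0 col=0 char='_'
After 3 (k): row=0 col=0 char='_'
After 4 ($): row=0 col=15 char='d'
After 5 (h): row=0 col=14 char='n'
After 6 ($): row=0 col=15 char='d'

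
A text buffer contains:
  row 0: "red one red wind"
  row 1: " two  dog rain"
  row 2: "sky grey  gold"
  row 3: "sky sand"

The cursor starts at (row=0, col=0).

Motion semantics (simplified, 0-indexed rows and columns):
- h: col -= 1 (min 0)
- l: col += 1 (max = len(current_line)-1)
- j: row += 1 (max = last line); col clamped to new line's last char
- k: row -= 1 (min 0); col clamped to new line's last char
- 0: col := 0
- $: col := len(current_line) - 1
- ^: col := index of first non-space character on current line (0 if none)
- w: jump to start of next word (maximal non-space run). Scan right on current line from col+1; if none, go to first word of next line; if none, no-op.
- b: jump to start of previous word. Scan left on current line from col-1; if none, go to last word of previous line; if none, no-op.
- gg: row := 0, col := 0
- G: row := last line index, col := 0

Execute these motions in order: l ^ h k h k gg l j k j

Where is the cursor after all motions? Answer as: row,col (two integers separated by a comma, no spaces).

Answer: 1,1

Derivation:
After 1 (l): row=0 col=1 char='e'
After 2 (^): row=0 col=0 char='r'
After 3 (h): row=0 col=0 char='r'
After 4 (k): row=0 col=0 char='r'
After 5 (h): row=0 col=0 char='r'
After 6 (k): row=0 col=0 char='r'
After 7 (gg): row=0 col=0 char='r'
After 8 (l): row=0 col=1 char='e'
After 9 (j): row=1 col=1 char='t'
After 10 (k): row=0 col=1 char='e'
After 11 (j): row=1 col=1 char='t'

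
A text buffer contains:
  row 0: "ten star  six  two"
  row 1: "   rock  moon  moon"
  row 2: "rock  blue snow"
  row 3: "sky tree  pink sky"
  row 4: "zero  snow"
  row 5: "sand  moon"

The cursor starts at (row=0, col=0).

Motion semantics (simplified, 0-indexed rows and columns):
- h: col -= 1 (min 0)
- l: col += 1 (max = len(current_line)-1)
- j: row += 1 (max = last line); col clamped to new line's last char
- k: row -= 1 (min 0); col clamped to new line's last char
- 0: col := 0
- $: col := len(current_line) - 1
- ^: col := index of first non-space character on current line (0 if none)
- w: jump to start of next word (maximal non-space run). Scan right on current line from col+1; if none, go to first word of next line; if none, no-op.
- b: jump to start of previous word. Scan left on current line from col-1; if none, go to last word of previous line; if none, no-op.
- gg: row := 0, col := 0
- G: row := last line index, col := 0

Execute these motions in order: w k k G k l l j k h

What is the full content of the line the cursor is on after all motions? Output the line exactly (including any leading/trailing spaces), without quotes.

Answer: zero  snow

Derivation:
After 1 (w): row=0 col=4 char='s'
After 2 (k): row=0 col=4 char='s'
After 3 (k): row=0 col=4 char='s'
After 4 (G): row=5 col=0 char='s'
After 5 (k): row=4 col=0 char='z'
After 6 (l): row=4 col=1 char='e'
After 7 (l): row=4 col=2 char='r'
After 8 (j): row=5 col=2 char='n'
After 9 (k): row=4 col=2 char='r'
After 10 (h): row=4 col=1 char='e'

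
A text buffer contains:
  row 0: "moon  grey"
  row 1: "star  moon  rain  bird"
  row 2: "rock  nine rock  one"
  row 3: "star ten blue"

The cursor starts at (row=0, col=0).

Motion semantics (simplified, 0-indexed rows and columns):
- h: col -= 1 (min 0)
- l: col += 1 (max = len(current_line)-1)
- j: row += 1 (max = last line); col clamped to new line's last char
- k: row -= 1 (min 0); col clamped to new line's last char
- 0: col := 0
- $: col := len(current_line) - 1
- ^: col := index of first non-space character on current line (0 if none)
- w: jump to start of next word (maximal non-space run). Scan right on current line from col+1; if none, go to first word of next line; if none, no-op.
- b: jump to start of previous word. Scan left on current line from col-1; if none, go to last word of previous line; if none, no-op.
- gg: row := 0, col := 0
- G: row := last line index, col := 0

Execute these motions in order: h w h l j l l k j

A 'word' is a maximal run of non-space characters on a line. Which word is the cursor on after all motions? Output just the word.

Answer: moon

Derivation:
After 1 (h): row=0 col=0 char='m'
After 2 (w): row=0 col=6 char='g'
After 3 (h): row=0 col=5 char='_'
After 4 (l): row=0 col=6 char='g'
After 5 (j): row=1 col=6 char='m'
After 6 (l): row=1 col=7 char='o'
After 7 (l): row=1 col=8 char='o'
After 8 (k): row=0 col=8 char='e'
After 9 (j): row=1 col=8 char='o'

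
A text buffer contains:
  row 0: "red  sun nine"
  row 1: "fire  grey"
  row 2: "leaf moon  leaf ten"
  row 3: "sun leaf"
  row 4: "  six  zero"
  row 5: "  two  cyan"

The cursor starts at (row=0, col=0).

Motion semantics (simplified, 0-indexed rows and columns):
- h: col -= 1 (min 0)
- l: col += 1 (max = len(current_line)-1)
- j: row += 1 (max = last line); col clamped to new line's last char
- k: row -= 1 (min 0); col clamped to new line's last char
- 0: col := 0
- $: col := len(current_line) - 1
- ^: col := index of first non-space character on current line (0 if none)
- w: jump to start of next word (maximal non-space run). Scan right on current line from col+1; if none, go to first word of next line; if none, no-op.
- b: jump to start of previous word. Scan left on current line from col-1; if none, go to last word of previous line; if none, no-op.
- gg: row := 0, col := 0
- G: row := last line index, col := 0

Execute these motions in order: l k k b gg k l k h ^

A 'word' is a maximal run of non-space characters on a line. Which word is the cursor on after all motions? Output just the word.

After 1 (l): row=0 col=1 char='e'
After 2 (k): row=0 col=1 char='e'
After 3 (k): row=0 col=1 char='e'
After 4 (b): row=0 col=0 char='r'
After 5 (gg): row=0 col=0 char='r'
After 6 (k): row=0 col=0 char='r'
After 7 (l): row=0 col=1 char='e'
After 8 (k): row=0 col=1 char='e'
After 9 (h): row=0 col=0 char='r'
After 10 (^): row=0 col=0 char='r'

Answer: red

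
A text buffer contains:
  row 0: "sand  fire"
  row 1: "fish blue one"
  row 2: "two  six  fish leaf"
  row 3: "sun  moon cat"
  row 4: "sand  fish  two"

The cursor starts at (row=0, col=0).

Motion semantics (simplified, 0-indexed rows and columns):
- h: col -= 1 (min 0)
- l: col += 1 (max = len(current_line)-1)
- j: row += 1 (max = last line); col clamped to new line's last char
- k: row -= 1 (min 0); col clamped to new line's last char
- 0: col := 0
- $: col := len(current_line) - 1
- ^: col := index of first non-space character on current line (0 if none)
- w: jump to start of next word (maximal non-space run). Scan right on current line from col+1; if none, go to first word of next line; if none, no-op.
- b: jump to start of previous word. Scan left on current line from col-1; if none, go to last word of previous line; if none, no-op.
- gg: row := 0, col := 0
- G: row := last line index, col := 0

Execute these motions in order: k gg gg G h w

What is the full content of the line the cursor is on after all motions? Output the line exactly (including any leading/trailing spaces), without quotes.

Answer: sand  fish  two

Derivation:
After 1 (k): row=0 col=0 char='s'
After 2 (gg): row=0 col=0 char='s'
After 3 (gg): row=0 col=0 char='s'
After 4 (G): row=4 col=0 char='s'
After 5 (h): row=4 col=0 char='s'
After 6 (w): row=4 col=6 char='f'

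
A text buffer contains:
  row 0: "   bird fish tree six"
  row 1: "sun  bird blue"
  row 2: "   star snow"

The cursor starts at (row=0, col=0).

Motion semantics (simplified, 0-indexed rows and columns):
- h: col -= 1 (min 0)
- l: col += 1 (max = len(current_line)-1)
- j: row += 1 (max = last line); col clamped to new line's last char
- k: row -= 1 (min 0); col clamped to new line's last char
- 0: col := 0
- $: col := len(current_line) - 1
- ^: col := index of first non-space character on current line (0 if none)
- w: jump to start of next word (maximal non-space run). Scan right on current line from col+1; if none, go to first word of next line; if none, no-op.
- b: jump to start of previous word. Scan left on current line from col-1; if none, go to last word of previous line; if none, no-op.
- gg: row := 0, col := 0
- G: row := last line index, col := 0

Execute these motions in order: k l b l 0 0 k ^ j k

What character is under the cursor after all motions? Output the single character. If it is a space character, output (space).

After 1 (k): row=0 col=0 char='_'
After 2 (l): row=0 col=1 char='_'
After 3 (b): row=0 col=1 char='_'
After 4 (l): row=0 col=2 char='_'
After 5 (0): row=0 col=0 char='_'
After 6 (0): row=0 col=0 char='_'
After 7 (k): row=0 col=0 char='_'
After 8 (^): row=0 col=3 char='b'
After 9 (j): row=1 col=3 char='_'
After 10 (k): row=0 col=3 char='b'

Answer: b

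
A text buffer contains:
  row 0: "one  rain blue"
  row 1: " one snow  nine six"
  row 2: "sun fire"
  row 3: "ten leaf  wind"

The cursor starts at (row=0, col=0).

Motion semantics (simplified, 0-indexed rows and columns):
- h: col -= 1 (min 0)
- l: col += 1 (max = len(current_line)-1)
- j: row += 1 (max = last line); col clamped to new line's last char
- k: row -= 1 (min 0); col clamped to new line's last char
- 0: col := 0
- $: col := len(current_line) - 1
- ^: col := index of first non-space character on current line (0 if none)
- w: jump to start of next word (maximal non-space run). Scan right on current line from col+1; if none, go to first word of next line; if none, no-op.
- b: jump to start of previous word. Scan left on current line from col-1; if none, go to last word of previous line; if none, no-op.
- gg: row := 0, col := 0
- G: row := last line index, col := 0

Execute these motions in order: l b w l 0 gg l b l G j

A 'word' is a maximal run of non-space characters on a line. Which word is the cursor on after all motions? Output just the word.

After 1 (l): row=0 col=1 char='n'
After 2 (b): row=0 col=0 char='o'
After 3 (w): row=0 col=5 char='r'
After 4 (l): row=0 col=6 char='a'
After 5 (0): row=0 col=0 char='o'
After 6 (gg): row=0 col=0 char='o'
After 7 (l): row=0 col=1 char='n'
After 8 (b): row=0 col=0 char='o'
After 9 (l): row=0 col=1 char='n'
After 10 (G): row=3 col=0 char='t'
After 11 (j): row=3 col=0 char='t'

Answer: ten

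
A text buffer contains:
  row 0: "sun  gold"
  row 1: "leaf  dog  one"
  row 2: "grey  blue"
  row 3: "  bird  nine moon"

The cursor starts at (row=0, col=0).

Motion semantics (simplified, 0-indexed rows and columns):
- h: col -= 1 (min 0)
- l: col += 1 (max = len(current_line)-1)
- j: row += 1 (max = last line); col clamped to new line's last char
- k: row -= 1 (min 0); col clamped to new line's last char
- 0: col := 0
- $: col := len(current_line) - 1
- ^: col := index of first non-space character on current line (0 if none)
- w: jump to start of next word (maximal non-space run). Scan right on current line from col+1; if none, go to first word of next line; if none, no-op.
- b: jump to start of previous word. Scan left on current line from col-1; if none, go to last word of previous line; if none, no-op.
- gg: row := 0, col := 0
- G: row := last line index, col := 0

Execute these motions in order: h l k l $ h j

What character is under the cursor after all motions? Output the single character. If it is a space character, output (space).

After 1 (h): row=0 col=0 char='s'
After 2 (l): row=0 col=1 char='u'
After 3 (k): row=0 col=1 char='u'
After 4 (l): row=0 col=2 char='n'
After 5 ($): row=0 col=8 char='d'
After 6 (h): row=0 col=7 char='l'
After 7 (j): row=1 col=7 char='o'

Answer: o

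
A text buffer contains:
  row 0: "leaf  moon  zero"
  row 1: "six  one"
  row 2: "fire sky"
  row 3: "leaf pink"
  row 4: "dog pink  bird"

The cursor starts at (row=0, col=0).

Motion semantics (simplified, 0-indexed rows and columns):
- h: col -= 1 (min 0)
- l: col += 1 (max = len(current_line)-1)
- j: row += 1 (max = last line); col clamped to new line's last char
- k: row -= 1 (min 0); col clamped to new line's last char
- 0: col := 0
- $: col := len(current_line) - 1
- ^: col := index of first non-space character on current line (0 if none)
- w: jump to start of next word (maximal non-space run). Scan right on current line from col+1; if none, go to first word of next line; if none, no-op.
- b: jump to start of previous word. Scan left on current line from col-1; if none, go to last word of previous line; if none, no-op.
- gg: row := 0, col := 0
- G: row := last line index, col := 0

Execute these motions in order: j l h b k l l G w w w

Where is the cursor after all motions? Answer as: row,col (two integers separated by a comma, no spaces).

Answer: 4,10

Derivation:
After 1 (j): row=1 col=0 char='s'
After 2 (l): row=1 col=1 char='i'
After 3 (h): row=1 col=0 char='s'
After 4 (b): row=0 col=12 char='z'
After 5 (k): row=0 col=12 char='z'
After 6 (l): row=0 col=13 char='e'
After 7 (l): row=0 col=14 char='r'
After 8 (G): row=4 col=0 char='d'
After 9 (w): row=4 col=4 char='p'
After 10 (w): row=4 col=10 char='b'
After 11 (w): row=4 col=10 char='b'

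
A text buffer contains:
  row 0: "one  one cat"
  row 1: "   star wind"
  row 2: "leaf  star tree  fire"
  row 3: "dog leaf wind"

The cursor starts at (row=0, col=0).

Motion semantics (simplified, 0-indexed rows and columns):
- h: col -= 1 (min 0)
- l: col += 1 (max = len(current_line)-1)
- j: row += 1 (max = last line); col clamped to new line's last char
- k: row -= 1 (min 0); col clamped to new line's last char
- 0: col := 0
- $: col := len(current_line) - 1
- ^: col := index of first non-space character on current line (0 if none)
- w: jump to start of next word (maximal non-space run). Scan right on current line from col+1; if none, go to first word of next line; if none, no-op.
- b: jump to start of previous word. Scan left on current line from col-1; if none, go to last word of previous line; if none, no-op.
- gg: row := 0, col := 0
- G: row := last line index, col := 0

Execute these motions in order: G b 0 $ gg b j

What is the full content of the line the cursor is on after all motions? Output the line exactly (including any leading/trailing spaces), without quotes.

Answer:    star wind

Derivation:
After 1 (G): row=3 col=0 char='d'
After 2 (b): row=2 col=17 char='f'
After 3 (0): row=2 col=0 char='l'
After 4 ($): row=2 col=20 char='e'
After 5 (gg): row=0 col=0 char='o'
After 6 (b): row=0 col=0 char='o'
After 7 (j): row=1 col=0 char='_'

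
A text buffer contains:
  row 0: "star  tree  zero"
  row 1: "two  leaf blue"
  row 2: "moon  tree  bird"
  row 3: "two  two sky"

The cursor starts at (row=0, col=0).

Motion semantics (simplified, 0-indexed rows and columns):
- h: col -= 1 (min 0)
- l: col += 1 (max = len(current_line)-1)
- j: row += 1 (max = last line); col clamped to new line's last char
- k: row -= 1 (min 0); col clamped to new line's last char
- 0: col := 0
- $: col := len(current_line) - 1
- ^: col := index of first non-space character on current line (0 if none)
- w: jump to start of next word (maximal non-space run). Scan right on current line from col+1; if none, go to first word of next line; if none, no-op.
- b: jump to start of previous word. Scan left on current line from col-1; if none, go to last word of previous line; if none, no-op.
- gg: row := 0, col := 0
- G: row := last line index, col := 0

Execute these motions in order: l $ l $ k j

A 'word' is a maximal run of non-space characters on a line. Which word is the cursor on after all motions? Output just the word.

Answer: blue

Derivation:
After 1 (l): row=0 col=1 char='t'
After 2 ($): row=0 col=15 char='o'
After 3 (l): row=0 col=15 char='o'
After 4 ($): row=0 col=15 char='o'
After 5 (k): row=0 col=15 char='o'
After 6 (j): row=1 col=13 char='e'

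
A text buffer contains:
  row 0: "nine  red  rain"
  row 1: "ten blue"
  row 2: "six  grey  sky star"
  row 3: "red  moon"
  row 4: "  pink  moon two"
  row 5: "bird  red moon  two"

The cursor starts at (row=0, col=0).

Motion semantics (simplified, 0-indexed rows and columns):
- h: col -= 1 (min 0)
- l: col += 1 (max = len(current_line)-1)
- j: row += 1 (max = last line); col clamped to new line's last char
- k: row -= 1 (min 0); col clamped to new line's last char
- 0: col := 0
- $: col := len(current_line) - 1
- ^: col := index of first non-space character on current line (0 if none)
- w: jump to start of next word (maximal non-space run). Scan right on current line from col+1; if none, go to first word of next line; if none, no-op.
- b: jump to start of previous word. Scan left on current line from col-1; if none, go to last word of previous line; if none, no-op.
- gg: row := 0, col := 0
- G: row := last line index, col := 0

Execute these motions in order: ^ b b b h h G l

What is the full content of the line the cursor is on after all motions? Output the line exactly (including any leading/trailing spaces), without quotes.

Answer: bird  red moon  two

Derivation:
After 1 (^): row=0 col=0 char='n'
After 2 (b): row=0 col=0 char='n'
After 3 (b): row=0 col=0 char='n'
After 4 (b): row=0 col=0 char='n'
After 5 (h): row=0 col=0 char='n'
After 6 (h): row=0 col=0 char='n'
After 7 (G): row=5 col=0 char='b'
After 8 (l): row=5 col=1 char='i'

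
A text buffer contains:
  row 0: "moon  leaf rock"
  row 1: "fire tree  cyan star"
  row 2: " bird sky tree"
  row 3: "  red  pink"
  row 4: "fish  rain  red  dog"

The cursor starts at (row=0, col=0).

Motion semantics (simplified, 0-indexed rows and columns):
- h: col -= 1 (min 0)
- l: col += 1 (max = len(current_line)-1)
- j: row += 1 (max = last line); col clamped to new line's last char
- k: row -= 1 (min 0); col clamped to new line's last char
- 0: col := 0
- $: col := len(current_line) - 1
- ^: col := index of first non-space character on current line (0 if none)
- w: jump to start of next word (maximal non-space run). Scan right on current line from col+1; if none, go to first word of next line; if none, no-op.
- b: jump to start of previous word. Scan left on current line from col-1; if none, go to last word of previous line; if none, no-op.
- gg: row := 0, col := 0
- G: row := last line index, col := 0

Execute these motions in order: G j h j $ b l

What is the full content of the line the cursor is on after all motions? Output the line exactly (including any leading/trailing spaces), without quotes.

After 1 (G): row=4 col=0 char='f'
After 2 (j): row=4 col=0 char='f'
After 3 (h): row=4 col=0 char='f'
After 4 (j): row=4 col=0 char='f'
After 5 ($): row=4 col=19 char='g'
After 6 (b): row=4 col=17 char='d'
After 7 (l): row=4 col=18 char='o'

Answer: fish  rain  red  dog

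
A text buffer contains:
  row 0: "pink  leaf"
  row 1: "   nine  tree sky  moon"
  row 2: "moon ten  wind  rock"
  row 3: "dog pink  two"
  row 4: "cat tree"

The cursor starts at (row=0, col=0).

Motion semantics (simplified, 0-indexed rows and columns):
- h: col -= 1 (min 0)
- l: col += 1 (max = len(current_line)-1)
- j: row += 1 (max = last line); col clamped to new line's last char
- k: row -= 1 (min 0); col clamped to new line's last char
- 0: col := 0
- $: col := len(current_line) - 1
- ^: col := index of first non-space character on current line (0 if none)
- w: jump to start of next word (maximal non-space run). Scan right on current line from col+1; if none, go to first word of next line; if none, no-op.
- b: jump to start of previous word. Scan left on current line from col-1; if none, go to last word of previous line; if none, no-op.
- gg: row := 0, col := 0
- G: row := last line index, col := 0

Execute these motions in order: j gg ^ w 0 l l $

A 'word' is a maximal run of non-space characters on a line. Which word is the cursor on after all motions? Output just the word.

Answer: leaf

Derivation:
After 1 (j): row=1 col=0 char='_'
After 2 (gg): row=0 col=0 char='p'
After 3 (^): row=0 col=0 char='p'
After 4 (w): row=0 col=6 char='l'
After 5 (0): row=0 col=0 char='p'
After 6 (l): row=0 col=1 char='i'
After 7 (l): row=0 col=2 char='n'
After 8 ($): row=0 col=9 char='f'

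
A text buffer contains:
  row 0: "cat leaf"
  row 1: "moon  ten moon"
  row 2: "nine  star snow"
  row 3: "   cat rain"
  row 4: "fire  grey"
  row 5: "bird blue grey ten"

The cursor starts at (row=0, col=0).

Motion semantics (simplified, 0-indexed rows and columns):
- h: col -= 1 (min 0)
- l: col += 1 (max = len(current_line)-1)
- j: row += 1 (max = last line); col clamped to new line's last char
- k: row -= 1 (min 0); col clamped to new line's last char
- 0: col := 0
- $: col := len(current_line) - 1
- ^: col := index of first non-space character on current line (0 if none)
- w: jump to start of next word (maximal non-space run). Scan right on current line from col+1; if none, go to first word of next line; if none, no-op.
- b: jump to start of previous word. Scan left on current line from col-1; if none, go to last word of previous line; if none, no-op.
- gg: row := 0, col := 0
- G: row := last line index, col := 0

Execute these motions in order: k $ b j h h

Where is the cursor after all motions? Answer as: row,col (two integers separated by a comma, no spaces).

Answer: 1,2

Derivation:
After 1 (k): row=0 col=0 char='c'
After 2 ($): row=0 col=7 char='f'
After 3 (b): row=0 col=4 char='l'
After 4 (j): row=1 col=4 char='_'
After 5 (h): row=1 col=3 char='n'
After 6 (h): row=1 col=2 char='o'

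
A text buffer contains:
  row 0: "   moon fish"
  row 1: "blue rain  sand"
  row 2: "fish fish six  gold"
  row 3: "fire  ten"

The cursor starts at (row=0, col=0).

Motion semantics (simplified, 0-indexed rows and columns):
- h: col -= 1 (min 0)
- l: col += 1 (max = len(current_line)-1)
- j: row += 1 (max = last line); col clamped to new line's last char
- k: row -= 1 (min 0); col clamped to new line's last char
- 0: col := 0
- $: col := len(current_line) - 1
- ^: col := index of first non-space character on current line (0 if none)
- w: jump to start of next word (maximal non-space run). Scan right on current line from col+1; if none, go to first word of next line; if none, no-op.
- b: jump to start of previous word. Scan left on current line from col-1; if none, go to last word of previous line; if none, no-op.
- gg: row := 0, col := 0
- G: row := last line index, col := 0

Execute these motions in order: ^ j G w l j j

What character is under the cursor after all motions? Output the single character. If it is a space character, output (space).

After 1 (^): row=0 col=3 char='m'
After 2 (j): row=1 col=3 char='e'
After 3 (G): row=3 col=0 char='f'
After 4 (w): row=3 col=6 char='t'
After 5 (l): row=3 col=7 char='e'
After 6 (j): row=3 col=7 char='e'
After 7 (j): row=3 col=7 char='e'

Answer: e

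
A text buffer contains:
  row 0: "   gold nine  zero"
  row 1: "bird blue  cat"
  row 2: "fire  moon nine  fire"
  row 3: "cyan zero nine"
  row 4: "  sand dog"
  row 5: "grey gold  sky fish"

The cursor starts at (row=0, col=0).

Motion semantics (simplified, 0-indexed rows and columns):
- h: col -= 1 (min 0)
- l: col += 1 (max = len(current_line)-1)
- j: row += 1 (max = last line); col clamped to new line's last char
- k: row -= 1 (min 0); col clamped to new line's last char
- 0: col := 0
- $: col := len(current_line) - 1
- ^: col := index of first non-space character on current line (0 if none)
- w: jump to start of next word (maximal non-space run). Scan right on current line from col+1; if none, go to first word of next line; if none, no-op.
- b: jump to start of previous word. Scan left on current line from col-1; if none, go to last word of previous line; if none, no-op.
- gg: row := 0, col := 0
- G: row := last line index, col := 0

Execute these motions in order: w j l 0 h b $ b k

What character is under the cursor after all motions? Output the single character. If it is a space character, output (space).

After 1 (w): row=0 col=3 char='g'
After 2 (j): row=1 col=3 char='d'
After 3 (l): row=1 col=4 char='_'
After 4 (0): row=1 col=0 char='b'
After 5 (h): row=1 col=0 char='b'
After 6 (b): row=0 col=14 char='z'
After 7 ($): row=0 col=17 char='o'
After 8 (b): row=0 col=14 char='z'
After 9 (k): row=0 col=14 char='z'

Answer: z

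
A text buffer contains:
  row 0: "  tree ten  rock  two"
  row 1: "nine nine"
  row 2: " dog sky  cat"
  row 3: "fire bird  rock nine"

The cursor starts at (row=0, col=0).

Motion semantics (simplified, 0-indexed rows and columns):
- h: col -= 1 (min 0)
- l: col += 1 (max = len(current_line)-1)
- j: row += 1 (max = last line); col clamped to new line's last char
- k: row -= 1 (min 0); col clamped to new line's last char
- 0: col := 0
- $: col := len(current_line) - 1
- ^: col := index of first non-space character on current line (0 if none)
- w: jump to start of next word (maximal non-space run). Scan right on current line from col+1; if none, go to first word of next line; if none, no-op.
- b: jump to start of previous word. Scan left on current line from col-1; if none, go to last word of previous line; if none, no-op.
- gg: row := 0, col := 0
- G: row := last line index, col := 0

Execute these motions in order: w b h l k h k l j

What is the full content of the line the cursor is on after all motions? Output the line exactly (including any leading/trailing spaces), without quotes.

After 1 (w): row=0 col=2 char='t'
After 2 (b): row=0 col=2 char='t'
After 3 (h): row=0 col=1 char='_'
After 4 (l): row=0 col=2 char='t'
After 5 (k): row=0 col=2 char='t'
After 6 (h): row=0 col=1 char='_'
After 7 (k): row=0 col=1 char='_'
After 8 (l): row=0 col=2 char='t'
After 9 (j): row=1 col=2 char='n'

Answer: nine nine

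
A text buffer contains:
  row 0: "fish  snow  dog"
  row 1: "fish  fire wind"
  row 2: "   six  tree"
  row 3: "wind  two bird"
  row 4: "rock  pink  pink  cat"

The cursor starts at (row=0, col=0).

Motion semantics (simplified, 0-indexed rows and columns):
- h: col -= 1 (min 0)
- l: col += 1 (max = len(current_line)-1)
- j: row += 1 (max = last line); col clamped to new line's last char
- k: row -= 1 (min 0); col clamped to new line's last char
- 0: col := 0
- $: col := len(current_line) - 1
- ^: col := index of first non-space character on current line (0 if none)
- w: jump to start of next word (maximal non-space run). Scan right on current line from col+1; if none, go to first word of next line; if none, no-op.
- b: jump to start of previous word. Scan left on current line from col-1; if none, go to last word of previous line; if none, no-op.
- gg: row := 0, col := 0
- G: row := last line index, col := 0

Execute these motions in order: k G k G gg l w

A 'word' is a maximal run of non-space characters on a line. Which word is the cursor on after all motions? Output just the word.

Answer: snow

Derivation:
After 1 (k): row=0 col=0 char='f'
After 2 (G): row=4 col=0 char='r'
After 3 (k): row=3 col=0 char='w'
After 4 (G): row=4 col=0 char='r'
After 5 (gg): row=0 col=0 char='f'
After 6 (l): row=0 col=1 char='i'
After 7 (w): row=0 col=6 char='s'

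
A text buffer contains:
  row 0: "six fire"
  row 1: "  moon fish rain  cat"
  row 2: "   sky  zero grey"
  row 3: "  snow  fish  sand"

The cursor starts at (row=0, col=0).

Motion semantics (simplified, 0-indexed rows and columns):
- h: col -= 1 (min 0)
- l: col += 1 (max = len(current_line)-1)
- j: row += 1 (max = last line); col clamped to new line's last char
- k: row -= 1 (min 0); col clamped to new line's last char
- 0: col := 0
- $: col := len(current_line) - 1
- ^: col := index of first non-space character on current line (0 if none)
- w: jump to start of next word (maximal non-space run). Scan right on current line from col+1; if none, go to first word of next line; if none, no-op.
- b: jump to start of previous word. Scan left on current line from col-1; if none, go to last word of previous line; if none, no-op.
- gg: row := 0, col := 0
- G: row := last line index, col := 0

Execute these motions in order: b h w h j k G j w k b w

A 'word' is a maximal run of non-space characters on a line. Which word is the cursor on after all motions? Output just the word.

After 1 (b): row=0 col=0 char='s'
After 2 (h): row=0 col=0 char='s'
After 3 (w): row=0 col=4 char='f'
After 4 (h): row=0 col=3 char='_'
After 5 (j): row=1 col=3 char='o'
After 6 (k): row=0 col=3 char='_'
After 7 (G): row=3 col=0 char='_'
After 8 (j): row=3 col=0 char='_'
After 9 (w): row=3 col=2 char='s'
After 10 (k): row=2 col=2 char='_'
After 11 (b): row=1 col=18 char='c'
After 12 (w): row=2 col=3 char='s'

Answer: sky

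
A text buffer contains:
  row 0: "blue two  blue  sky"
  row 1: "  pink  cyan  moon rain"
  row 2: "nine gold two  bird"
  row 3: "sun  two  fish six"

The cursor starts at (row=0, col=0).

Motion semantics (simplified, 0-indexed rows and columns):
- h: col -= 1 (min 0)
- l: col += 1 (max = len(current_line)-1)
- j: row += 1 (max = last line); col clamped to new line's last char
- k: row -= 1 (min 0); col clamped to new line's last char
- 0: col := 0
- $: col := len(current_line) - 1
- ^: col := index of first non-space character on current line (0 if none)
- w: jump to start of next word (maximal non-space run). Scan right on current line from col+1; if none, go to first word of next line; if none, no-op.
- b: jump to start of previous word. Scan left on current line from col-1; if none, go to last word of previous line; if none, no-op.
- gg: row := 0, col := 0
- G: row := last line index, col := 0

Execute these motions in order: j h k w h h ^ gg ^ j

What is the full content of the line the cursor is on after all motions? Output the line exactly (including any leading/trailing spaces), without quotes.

After 1 (j): row=1 col=0 char='_'
After 2 (h): row=1 col=0 char='_'
After 3 (k): row=0 col=0 char='b'
After 4 (w): row=0 col=5 char='t'
After 5 (h): row=0 col=4 char='_'
After 6 (h): row=0 col=3 char='e'
After 7 (^): row=0 col=0 char='b'
After 8 (gg): row=0 col=0 char='b'
After 9 (^): row=0 col=0 char='b'
After 10 (j): row=1 col=0 char='_'

Answer:   pink  cyan  moon rain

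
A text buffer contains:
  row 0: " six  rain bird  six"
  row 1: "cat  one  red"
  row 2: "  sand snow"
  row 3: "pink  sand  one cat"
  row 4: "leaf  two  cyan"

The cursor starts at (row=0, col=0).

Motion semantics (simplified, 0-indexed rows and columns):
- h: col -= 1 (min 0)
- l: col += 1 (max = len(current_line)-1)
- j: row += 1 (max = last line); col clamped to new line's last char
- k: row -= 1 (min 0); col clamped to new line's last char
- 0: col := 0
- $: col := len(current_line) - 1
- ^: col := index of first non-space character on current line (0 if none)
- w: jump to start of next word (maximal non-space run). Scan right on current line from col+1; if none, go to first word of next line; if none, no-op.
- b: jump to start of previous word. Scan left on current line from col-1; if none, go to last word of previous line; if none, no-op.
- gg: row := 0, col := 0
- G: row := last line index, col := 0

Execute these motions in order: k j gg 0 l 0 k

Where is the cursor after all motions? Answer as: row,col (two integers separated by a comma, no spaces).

After 1 (k): row=0 col=0 char='_'
After 2 (j): row=1 col=0 char='c'
After 3 (gg): row=0 col=0 char='_'
After 4 (0): row=0 col=0 char='_'
After 5 (l): row=0 col=1 char='s'
After 6 (0): row=0 col=0 char='_'
After 7 (k): row=0 col=0 char='_'

Answer: 0,0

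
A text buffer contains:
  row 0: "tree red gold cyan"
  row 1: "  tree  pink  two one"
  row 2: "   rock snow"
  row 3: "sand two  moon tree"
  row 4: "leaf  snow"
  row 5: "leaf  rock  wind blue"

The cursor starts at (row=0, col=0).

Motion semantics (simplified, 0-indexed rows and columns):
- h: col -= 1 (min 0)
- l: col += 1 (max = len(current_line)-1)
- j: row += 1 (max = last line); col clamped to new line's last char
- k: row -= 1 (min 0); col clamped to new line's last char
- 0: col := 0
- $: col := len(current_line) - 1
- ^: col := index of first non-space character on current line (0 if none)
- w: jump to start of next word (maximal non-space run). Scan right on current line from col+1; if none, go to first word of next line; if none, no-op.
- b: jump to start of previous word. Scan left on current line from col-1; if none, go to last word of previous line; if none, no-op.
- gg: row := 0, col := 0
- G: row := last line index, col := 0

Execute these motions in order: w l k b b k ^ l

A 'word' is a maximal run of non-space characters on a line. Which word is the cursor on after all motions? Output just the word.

Answer: tree

Derivation:
After 1 (w): row=0 col=5 char='r'
After 2 (l): row=0 col=6 char='e'
After 3 (k): row=0 col=6 char='e'
After 4 (b): row=0 col=5 char='r'
After 5 (b): row=0 col=0 char='t'
After 6 (k): row=0 col=0 char='t'
After 7 (^): row=0 col=0 char='t'
After 8 (l): row=0 col=1 char='r'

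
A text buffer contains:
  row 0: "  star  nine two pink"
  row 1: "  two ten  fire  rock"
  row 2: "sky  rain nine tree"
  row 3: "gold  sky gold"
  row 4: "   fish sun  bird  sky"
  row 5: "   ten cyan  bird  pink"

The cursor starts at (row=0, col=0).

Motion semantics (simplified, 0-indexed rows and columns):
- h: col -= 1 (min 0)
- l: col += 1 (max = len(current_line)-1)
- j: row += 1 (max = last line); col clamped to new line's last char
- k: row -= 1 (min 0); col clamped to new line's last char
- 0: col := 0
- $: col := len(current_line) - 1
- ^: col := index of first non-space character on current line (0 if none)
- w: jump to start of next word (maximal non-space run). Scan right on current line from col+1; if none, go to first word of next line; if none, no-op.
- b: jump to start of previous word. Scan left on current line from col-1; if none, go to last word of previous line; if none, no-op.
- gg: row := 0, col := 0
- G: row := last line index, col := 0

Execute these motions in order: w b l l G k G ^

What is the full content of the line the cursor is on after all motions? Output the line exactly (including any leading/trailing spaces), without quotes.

After 1 (w): row=0 col=2 char='s'
After 2 (b): row=0 col=2 char='s'
After 3 (l): row=0 col=3 char='t'
After 4 (l): row=0 col=4 char='a'
After 5 (G): row=5 col=0 char='_'
After 6 (k): row=4 col=0 char='_'
After 7 (G): row=5 col=0 char='_'
After 8 (^): row=5 col=3 char='t'

Answer:    ten cyan  bird  pink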